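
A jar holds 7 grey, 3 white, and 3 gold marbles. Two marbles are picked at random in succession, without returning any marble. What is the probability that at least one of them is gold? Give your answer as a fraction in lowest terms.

11/26

Use the complement: P(at least one gold) = 1 − P(no gold).
P(none) = C(10,2)/C(13,2) = 45/78.
So P = 1 − 45/78 = 11/26 ≈ 0.4231.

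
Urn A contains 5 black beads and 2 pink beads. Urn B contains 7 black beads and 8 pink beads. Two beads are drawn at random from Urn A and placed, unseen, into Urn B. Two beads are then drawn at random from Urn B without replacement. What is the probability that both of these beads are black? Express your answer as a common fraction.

Condition on how many of the transferred beads are black (from Urn A: 5 black of 7; then Urn B has 17 total).
  0 black: C(5,0)C(2,2)/C(7,2) = 1/21; then P = C(7,2)/C(17,2) = 21/136
  1 black: C(5,1)C(2,1)/C(7,2) = 10/21; then P = C(8,2)/C(17,2) = 7/34
  2 black: C(5,2)C(2,0)/C(7,2) = 10/21; then P = C(9,2)/C(17,2) = 9/34
P(both black) = 661/2856 ≈ 0.2314.

661/2856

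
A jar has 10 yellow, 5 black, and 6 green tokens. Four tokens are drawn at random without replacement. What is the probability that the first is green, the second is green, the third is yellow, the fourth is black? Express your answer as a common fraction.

25/2394

Multiply the conditional probability of each draw in order, without replacement, so each draw removes one from its color and from the total.
P = (6/21) · (5/20) · (10/19) · (5/18) = 25/2394 ≈ 0.0104.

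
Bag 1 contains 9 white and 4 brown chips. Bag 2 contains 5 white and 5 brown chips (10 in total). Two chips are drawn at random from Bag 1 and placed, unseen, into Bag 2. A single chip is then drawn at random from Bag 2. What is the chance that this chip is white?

83/156

Condition on how many of the transferred chips are white (from Bag 1: 9 white of 13; then Bag 2 has 12 total).
  0 white: C(9,0)C(4,2)/C(13,2) = 1/13; then P = 5/12
  1 white: C(9,1)C(4,1)/C(13,2) = 6/13; then P = 6/12
  2 white: C(9,2)C(4,0)/C(13,2) = 6/13; then P = 7/12
P(white from Bag 2) = 83/156 ≈ 0.5321.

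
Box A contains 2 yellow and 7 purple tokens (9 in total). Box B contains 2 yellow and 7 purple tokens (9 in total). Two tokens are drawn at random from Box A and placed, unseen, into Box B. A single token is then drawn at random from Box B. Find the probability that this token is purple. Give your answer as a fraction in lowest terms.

Condition on how many of the transferred tokens are purple (from Box A: 7 purple of 9; then Box B has 11 total).
  0 purple: C(7,0)C(2,2)/C(9,2) = 1/36; then P = 7/11
  1 purple: C(7,1)C(2,1)/C(9,2) = 7/18; then P = 8/11
  2 purple: C(7,2)C(2,0)/C(9,2) = 7/12; then P = 9/11
P(purple from Box B) = 7/9 ≈ 0.7778.

7/9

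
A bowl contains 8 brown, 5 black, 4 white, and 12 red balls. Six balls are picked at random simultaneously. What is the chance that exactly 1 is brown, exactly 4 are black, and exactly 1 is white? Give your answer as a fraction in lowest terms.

Unordered draws without replacement: count favorable combinations over C(29,6).
Favorable = C(8,1) · C(5,4) · C(4,1) · C(12,0) = 160; total = C(29,6) = 475020.
P = 160/475020 = 8/23751 ≈ 0.0003.

8/23751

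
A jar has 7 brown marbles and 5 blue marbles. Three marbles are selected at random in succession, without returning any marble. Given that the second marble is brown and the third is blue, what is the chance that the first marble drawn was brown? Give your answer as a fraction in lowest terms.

P(first=brown and the second marble is brown and the third is blue) = (7/12)·(6/11)·(5/10) = 7/44.
P(E) = Σ over first color = 7/44 + 7/66 = 35/132.
By Bayes, P(first=brown | E) = 7/44 / 35/132 = 3/5 ≈ 0.6000.

3/5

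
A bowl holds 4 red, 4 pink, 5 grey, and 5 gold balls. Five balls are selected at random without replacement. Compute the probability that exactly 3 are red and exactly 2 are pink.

1/357

Unordered draws without replacement: count favorable combinations over C(18,5).
Favorable = C(4,3) · C(4,2) · C(5,0) · C(5,0) = 24; total = C(18,5) = 8568.
P = 24/8568 = 1/357 ≈ 0.0028.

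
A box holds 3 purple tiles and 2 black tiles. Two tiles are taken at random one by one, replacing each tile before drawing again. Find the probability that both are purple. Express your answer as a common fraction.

9/25

Multiply the conditional probability of each draw in order, with replacement (the composition resets each draw).
P = (3/5) · (3/5) = 9/25 ≈ 0.3600.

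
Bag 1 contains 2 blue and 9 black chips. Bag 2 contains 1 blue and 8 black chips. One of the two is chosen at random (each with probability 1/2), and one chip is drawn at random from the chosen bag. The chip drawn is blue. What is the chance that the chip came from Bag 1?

18/29

P(blue | Bag 1) = 2/11; P(blue | Bag 2) = 1/9.
P(blue) = 1/2·2/11 + 1/2·1/9 = 29/198.
By Bayes' rule, P(Bag 1 | blue) = 1/11 / 29/198 = 18/29 ≈ 0.6207.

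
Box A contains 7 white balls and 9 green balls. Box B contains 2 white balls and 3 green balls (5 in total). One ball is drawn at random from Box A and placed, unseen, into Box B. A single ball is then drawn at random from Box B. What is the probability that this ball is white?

Condition on how many of the transferred balls are white (from Box A: 7 white of 16; then Box B has 6 total).
  0 white: C(7,0)C(9,1)/C(16,1) = 9/16; then P = 2/6
  1 white: C(7,1)C(9,0)/C(16,1) = 7/16; then P = 3/6
P(white from Box B) = 13/32 ≈ 0.4062.

13/32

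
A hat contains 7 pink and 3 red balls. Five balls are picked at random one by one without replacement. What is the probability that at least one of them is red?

11/12

Use the complement: P(at least one red) = 1 − P(no red).
P(none) = C(7,5)/C(10,5) = 21/252.
So P = 1 − 21/252 = 11/12 ≈ 0.9167.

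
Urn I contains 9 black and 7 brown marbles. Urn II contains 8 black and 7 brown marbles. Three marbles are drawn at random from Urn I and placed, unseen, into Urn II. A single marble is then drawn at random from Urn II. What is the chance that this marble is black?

155/288

Condition on how many of the transferred marbles are black (from Urn I: 9 black of 16; then Urn II has 18 total).
  0 black: C(9,0)C(7,3)/C(16,3) = 1/16; then P = 8/18
  1 black: C(9,1)C(7,2)/C(16,3) = 27/80; then P = 9/18
  2 black: C(9,2)C(7,1)/C(16,3) = 9/20; then P = 10/18
  3 black: C(9,3)C(7,0)/C(16,3) = 3/20; then P = 11/18
P(black from Urn II) = 155/288 ≈ 0.5382.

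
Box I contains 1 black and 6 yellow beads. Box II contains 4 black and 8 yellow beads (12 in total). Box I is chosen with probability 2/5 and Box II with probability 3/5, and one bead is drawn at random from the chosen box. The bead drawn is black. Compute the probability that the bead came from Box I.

2/9

P(black | Box I) = 1/7; P(black | Box II) = 1/3.
P(black) = 2/5·1/7 + 3/5·1/3 = 9/35.
By Bayes' rule, P(Box I | black) = 2/35 / 9/35 = 2/9 ≈ 0.2222.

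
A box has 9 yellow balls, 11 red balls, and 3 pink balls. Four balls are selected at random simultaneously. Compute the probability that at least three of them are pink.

4/1771

Sum the hypergeometric tail for j = 3,…,3 pink balls.
Favorable = C(3,3)·C(20,1) = 20; total = C(23,4) = 8855.
P = 20/8855 = 4/1771 ≈ 0.0023.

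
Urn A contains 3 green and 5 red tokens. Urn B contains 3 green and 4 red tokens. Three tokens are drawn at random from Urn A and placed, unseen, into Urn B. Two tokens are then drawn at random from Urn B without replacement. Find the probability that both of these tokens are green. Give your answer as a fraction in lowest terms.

25/168

Condition on how many of the transferred tokens are green (from Urn A: 3 green of 8; then Urn B has 10 total).
  0 green: C(3,0)C(5,3)/C(8,3) = 5/28; then P = C(3,2)/C(10,2) = 1/15
  1 green: C(3,1)C(5,2)/C(8,3) = 15/28; then P = C(4,2)/C(10,2) = 2/15
  2 green: C(3,2)C(5,1)/C(8,3) = 15/56; then P = C(5,2)/C(10,2) = 2/9
  3 green: C(3,3)C(5,0)/C(8,3) = 1/56; then P = C(6,2)/C(10,2) = 1/3
P(both green) = 25/168 ≈ 0.1488.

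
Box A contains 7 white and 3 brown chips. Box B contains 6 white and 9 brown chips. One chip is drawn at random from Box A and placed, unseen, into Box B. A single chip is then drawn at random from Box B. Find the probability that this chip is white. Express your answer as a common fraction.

Condition on how many of the transferred chips are white (from Box A: 7 white of 10; then Box B has 16 total).
  0 white: C(7,0)C(3,1)/C(10,1) = 3/10; then P = 6/16
  1 white: C(7,1)C(3,0)/C(10,1) = 7/10; then P = 7/16
P(white from Box B) = 67/160 ≈ 0.4188.

67/160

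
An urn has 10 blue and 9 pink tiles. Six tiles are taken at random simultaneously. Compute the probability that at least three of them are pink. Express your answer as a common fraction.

407/646

Sum the hypergeometric tail for j = 3,…,6 pink tiles.
Favorable = C(9,3)·C(10,3) + C(9,4)·C(10,2) + C(9,5)·C(10,1) + C(9,6)·C(10,0) = 17094; total = C(19,6) = 27132.
P = 17094/27132 = 407/646 ≈ 0.6300.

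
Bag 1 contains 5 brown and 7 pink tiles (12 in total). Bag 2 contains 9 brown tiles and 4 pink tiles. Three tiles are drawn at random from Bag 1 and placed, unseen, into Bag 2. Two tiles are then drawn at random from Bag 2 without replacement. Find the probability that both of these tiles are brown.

Condition on how many of the transferred tiles are brown (from Bag 1: 5 brown of 12; then Bag 2 has 16 total).
  0 brown: C(5,0)C(7,3)/C(12,3) = 7/44; then P = C(9,2)/C(16,2) = 3/10
  1 brown: C(5,1)C(7,2)/C(12,3) = 21/44; then P = C(10,2)/C(16,2) = 3/8
  2 brown: C(5,2)C(7,1)/C(12,3) = 7/22; then P = C(11,2)/C(16,2) = 11/24
  3 brown: C(5,3)C(7,0)/C(12,3) = 1/22; then P = C(12,2)/C(16,2) = 11/20
P(both brown) = 2099/5280 ≈ 0.3975.

2099/5280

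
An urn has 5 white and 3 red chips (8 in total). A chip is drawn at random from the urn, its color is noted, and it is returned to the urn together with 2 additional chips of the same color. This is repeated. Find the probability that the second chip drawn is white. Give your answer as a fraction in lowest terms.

5/8

Condition on the first draw. If first is white (prob 5/8), second-white has prob (7)/(10); if not (prob 3/8), it has prob 5/(10).
P = (5/8)·(7/10) + (3/8)·(5/10) = 5/8 ≈ 0.6250.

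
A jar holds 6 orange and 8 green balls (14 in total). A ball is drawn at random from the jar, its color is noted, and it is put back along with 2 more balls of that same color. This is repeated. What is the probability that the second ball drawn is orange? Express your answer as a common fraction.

Condition on the first draw. If first is orange (prob 6/14), second-orange has prob (8)/(16); if not (prob 8/14), it has prob 6/(16).
P = (6/14)·(8/16) + (8/14)·(6/16) = 3/7 ≈ 0.4286.

3/7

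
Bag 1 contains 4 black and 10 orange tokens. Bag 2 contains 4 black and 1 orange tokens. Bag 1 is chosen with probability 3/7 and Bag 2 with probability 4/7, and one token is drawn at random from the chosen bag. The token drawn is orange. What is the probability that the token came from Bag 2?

28/103

P(orange | Bag 1) = 5/7; P(orange | Bag 2) = 1/5.
P(orange) = 3/7·5/7 + 4/7·1/5 = 103/245.
By Bayes' rule, P(Bag 2 | orange) = 4/35 / 103/245 = 28/103 ≈ 0.2718.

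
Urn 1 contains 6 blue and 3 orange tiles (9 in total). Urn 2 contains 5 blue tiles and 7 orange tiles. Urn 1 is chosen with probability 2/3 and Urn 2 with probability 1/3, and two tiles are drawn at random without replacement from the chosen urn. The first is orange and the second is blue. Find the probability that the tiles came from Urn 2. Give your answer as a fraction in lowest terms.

P(E | Urn 1) = 1/4; P(E | Urn 2) = 35/132.
P(E) = 2/3·1/4 + 1/3·35/132 = 101/396.
By Bayes' rule, P(Urn 2 | E) = 35/396 / 101/396 = 35/101 ≈ 0.3465.

35/101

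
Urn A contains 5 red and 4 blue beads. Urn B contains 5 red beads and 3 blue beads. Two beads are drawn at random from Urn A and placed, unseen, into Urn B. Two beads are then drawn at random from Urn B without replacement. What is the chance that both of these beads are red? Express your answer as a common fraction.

Condition on how many of the transferred beads are red (from Urn A: 5 red of 9; then Urn B has 10 total).
  0 red: C(5,0)C(4,2)/C(9,2) = 1/6; then P = C(5,2)/C(10,2) = 2/9
  1 red: C(5,1)C(4,1)/C(9,2) = 5/9; then P = C(6,2)/C(10,2) = 1/3
  2 red: C(5,2)C(4,0)/C(9,2) = 5/18; then P = C(7,2)/C(10,2) = 7/15
P(both red) = 19/54 ≈ 0.3519.

19/54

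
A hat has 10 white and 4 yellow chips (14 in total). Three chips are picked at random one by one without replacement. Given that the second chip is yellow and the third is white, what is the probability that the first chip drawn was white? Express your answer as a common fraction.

3/4

P(first=white and the second chip is yellow and the third is white) = (10/14)·(4/13)·(9/12) = 15/91.
P(E) = Σ over first color = 15/91 + 5/91 = 20/91.
By Bayes, P(first=white | E) = 15/91 / 20/91 = 3/4 ≈ 0.7500.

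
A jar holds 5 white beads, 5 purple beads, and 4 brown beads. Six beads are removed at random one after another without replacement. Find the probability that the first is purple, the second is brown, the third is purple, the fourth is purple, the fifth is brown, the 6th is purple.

Multiply the conditional probability of each draw in order, without replacement, so each draw removes one from its color and from the total.
P = (5/14) · (4/13) · (4/12) · (3/11) · (3/10) · (2/9) = 2/3003 ≈ 0.0007.

2/3003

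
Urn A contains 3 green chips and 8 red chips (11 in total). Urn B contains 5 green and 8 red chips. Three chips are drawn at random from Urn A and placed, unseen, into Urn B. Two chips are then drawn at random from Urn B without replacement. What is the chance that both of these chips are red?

323/825

Condition on how many of the transferred chips are red (from Urn A: 8 red of 11; then Urn B has 16 total).
  0 red: C(8,0)C(3,3)/C(11,3) = 1/165; then P = C(8,2)/C(16,2) = 7/30
  1 red: C(8,1)C(3,2)/C(11,3) = 8/55; then P = C(9,2)/C(16,2) = 3/10
  2 red: C(8,2)C(3,1)/C(11,3) = 28/55; then P = C(10,2)/C(16,2) = 3/8
  3 red: C(8,3)C(3,0)/C(11,3) = 56/165; then P = C(11,2)/C(16,2) = 11/24
P(both red) = 323/825 ≈ 0.3915.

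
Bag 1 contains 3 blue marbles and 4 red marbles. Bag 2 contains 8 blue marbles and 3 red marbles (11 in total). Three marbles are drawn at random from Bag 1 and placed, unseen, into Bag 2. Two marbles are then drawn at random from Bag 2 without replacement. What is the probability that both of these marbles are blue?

271/637

Condition on how many of the transferred marbles are blue (from Bag 1: 3 blue of 7; then Bag 2 has 14 total).
  0 blue: C(3,0)C(4,3)/C(7,3) = 4/35; then P = C(8,2)/C(14,2) = 4/13
  1 blue: C(3,1)C(4,2)/C(7,3) = 18/35; then P = C(9,2)/C(14,2) = 36/91
  2 blue: C(3,2)C(4,1)/C(7,3) = 12/35; then P = C(10,2)/C(14,2) = 45/91
  3 blue: C(3,3)C(4,0)/C(7,3) = 1/35; then P = C(11,2)/C(14,2) = 55/91
P(both blue) = 271/637 ≈ 0.4254.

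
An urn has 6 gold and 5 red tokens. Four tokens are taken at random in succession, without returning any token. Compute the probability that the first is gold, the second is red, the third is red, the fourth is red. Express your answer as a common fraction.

Multiply the conditional probability of each draw in order, without replacement, so each draw removes one from its color and from the total.
P = (6/11) · (5/10) · (4/9) · (3/8) = 1/22 ≈ 0.0455.

1/22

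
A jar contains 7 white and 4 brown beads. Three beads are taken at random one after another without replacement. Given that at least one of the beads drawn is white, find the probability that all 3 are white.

5/23

P(all 3 white) = C(7,3)/C(11,3) = 7/33; P(at least one white) = 1 − C(4,3)/C(11,3) = 161/165.
Since 'all 3 white' ⊆ 'at least one white', P(all 3 | at least one) = 7/33 / 161/165 = 5/23 ≈ 0.2174.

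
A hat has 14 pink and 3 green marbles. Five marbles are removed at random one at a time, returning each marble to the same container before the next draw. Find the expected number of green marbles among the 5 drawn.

15/17

By linearity of expectation, E[X] = Σ P(draw i is green); each independent draw has P(green) = 3/17.
E[X] = 5 · 3/17 = 15/17 ≈ 0.8824.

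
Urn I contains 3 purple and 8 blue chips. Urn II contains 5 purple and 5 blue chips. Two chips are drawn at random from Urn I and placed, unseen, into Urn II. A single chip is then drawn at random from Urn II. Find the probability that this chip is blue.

71/132

Condition on how many of the transferred chips are blue (from Urn I: 8 blue of 11; then Urn II has 12 total).
  0 blue: C(8,0)C(3,2)/C(11,2) = 3/55; then P = 5/12
  1 blue: C(8,1)C(3,1)/C(11,2) = 24/55; then P = 6/12
  2 blue: C(8,2)C(3,0)/C(11,2) = 28/55; then P = 7/12
P(blue from Urn II) = 71/132 ≈ 0.5379.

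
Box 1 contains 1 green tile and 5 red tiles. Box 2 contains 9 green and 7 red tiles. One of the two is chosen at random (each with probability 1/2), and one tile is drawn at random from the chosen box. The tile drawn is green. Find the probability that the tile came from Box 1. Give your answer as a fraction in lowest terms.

P(green | Box 1) = 1/6; P(green | Box 2) = 9/16.
P(green) = 1/2·1/6 + 1/2·9/16 = 35/96.
By Bayes' rule, P(Box 1 | green) = 1/12 / 35/96 = 8/35 ≈ 0.2286.

8/35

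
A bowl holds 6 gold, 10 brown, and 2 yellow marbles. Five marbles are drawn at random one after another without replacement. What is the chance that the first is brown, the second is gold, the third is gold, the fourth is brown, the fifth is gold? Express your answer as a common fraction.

5/476

Multiply the conditional probability of each draw in order, without replacement, so each draw removes one from its color and from the total.
P = (10/18) · (6/17) · (5/16) · (9/15) · (4/14) = 5/476 ≈ 0.0105.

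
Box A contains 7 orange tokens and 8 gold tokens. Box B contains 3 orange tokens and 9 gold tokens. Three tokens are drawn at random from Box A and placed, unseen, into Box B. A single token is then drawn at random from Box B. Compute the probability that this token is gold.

53/75

Condition on how many of the transferred tokens are gold (from Box A: 8 gold of 15; then Box B has 15 total).
  0 gold: C(8,0)C(7,3)/C(15,3) = 1/13; then P = 9/15
  1 gold: C(8,1)C(7,2)/C(15,3) = 24/65; then P = 10/15
  2 gold: C(8,2)C(7,1)/C(15,3) = 28/65; then P = 11/15
  3 gold: C(8,3)C(7,0)/C(15,3) = 8/65; then P = 12/15
P(gold from Box B) = 53/75 ≈ 0.7067.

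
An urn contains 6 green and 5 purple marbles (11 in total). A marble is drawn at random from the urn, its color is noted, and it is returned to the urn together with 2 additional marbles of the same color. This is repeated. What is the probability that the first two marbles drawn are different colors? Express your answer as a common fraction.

60/143

Either green then purple, or purple then green; after the first draw the total is 13.
P = (6/11)·(5/13) + (5/11)·(6/13) = 60/143 ≈ 0.4196.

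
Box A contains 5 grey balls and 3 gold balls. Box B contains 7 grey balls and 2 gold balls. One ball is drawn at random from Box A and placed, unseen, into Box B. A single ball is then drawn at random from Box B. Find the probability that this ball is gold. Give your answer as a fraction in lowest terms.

19/80

Condition on how many of the transferred balls are gold (from Box A: 3 gold of 8; then Box B has 10 total).
  0 gold: C(3,0)C(5,1)/C(8,1) = 5/8; then P = 2/10
  1 gold: C(3,1)C(5,0)/C(8,1) = 3/8; then P = 3/10
P(gold from Box B) = 19/80 ≈ 0.2375.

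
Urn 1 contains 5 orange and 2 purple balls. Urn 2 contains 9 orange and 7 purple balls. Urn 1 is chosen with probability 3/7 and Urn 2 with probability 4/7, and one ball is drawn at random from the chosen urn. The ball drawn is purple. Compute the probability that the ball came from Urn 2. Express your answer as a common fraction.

P(purple | Urn 1) = 2/7; P(purple | Urn 2) = 7/16.
P(purple) = 3/7·2/7 + 4/7·7/16 = 73/196.
By Bayes' rule, P(Urn 2 | purple) = 1/4 / 73/196 = 49/73 ≈ 0.6712.

49/73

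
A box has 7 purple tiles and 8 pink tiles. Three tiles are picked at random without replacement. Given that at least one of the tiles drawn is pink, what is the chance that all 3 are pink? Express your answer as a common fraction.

P(all 3 pink) = C(8,3)/C(15,3) = 8/65; P(at least one pink) = 1 − C(7,3)/C(15,3) = 12/13.
Since 'all 3 pink' ⊆ 'at least one pink', P(all 3 | at least one) = 8/65 / 12/13 = 2/15 ≈ 0.1333.

2/15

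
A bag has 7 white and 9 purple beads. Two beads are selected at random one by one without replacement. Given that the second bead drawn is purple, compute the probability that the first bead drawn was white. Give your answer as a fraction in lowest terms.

7/15

P(first=white and the second bead drawn is purple) = (7/16)·(9/15) = 21/80.
P(the second bead drawn is purple) = Σ over first color = 21/80 + 3/10 = 9/16.
By Bayes, P(first=white | the second bead drawn is purple) = 21/80 / 9/16 = 7/15 ≈ 0.4667.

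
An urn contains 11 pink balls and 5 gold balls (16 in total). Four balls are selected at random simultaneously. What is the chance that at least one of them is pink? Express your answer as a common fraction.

Use the complement: P(at least one pink) = 1 − P(no pink).
P(none) = C(5,4)/C(16,4) = 5/1820.
So P = 1 − 5/1820 = 363/364 ≈ 0.9973.

363/364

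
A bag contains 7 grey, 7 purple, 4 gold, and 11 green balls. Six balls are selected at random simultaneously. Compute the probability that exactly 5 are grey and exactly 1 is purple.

7/22620

Unordered draws without replacement: count favorable combinations over C(29,6).
Favorable = C(7,5) · C(7,1) · C(4,0) · C(11,0) = 147; total = C(29,6) = 475020.
P = 147/475020 = 7/22620 ≈ 0.0003.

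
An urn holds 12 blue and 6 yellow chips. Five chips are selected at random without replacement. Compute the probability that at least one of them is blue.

Use the complement: P(at least one blue) = 1 − P(no blue).
P(none) = C(6,5)/C(18,5) = 6/8568.
So P = 1 − 6/8568 = 1427/1428 ≈ 0.9993.

1427/1428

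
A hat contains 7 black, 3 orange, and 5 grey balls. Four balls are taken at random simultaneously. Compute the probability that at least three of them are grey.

Sum the hypergeometric tail for j = 3,…,4 grey balls.
Favorable = C(5,3)·C(10,1) + C(5,4)·C(10,0) = 105; total = C(15,4) = 1365.
P = 105/1365 = 1/13 ≈ 0.0769.

1/13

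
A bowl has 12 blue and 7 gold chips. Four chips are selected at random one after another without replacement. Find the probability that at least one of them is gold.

1127/1292

Use the complement: P(at least one gold) = 1 − P(no gold).
P(none) = C(12,4)/C(19,4) = 495/3876.
So P = 1 − 495/3876 = 1127/1292 ≈ 0.8723.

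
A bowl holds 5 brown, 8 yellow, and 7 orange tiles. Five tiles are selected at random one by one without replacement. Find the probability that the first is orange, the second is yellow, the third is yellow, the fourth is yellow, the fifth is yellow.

Multiply the conditional probability of each draw in order, without replacement, so each draw removes one from its color and from the total.
P = (7/20) · (8/19) · (7/18) · (6/17) · (5/16) = 49/7752 ≈ 0.0063.

49/7752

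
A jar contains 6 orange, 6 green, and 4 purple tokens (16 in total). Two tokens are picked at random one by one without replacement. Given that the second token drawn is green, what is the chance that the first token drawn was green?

P(first=green and the second token drawn is green) = (6/16)·(5/15) = 1/8.
P(the second token drawn is green) = Σ over first color = 3/20 + 1/8 + 1/10 = 3/8.
By Bayes, P(first=green | the second token drawn is green) = 1/8 / 3/8 = 1/3 ≈ 0.3333.

1/3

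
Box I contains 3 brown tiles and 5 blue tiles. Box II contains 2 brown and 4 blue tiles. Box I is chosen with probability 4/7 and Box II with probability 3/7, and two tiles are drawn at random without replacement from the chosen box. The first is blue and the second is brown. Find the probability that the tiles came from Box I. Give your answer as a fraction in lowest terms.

P(E | Box I) = 15/56; P(E | Box II) = 4/15.
P(E) = 4/7·15/56 + 3/7·4/15 = 131/490.
By Bayes' rule, P(Box I | E) = 15/98 / 131/490 = 75/131 ≈ 0.5725.

75/131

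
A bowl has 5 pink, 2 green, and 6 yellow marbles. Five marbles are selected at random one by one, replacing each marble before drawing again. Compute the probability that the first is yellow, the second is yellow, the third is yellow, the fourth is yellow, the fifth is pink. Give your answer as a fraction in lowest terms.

Multiply the conditional probability of each draw in order, with replacement (the composition resets each draw).
P = (6/13) · (6/13) · (6/13) · (6/13) · (5/13) = 6480/371293 ≈ 0.0175.

6480/371293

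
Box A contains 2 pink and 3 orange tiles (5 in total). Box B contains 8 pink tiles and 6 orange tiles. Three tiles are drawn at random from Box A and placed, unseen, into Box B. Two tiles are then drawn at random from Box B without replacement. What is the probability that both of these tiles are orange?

267/1360

Condition on how many of the transferred tiles are orange (from Box A: 3 orange of 5; then Box B has 17 total).
  1 orange: C(3,1)C(2,2)/C(5,3) = 3/10; then P = C(7,2)/C(17,2) = 21/136
  2 orange: C(3,2)C(2,1)/C(5,3) = 3/5; then P = C(8,2)/C(17,2) = 7/34
  3 orange: C(3,3)C(2,0)/C(5,3) = 1/10; then P = C(9,2)/C(17,2) = 9/34
P(both orange) = 267/1360 ≈ 0.1963.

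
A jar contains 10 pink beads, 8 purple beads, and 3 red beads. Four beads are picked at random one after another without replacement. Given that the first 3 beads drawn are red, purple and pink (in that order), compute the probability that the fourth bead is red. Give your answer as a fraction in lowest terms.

After removing 1 pink, 1 purple, 1 red, the jar has 2 red out of 18 remaining.
P(fourth is red | given) = 2/18 = 1/9 ≈ 0.1111.

1/9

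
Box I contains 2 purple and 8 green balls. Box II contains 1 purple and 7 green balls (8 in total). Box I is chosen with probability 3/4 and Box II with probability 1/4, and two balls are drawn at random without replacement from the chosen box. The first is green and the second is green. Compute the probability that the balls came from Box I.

112/157

P(E | Box I) = 28/45; P(E | Box II) = 3/4.
P(E) = 3/4·28/45 + 1/4·3/4 = 157/240.
By Bayes' rule, P(Box I | E) = 7/15 / 157/240 = 112/157 ≈ 0.7134.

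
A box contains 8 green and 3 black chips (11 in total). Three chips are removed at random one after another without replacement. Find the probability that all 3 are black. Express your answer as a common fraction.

1/165

Unordered draws without replacement: count favorable combinations over C(11,3).
Favorable = C(8,0) · C(3,3) = 1; total = C(11,3) = 165.
P = 1/165 = 1/165 ≈ 0.0061.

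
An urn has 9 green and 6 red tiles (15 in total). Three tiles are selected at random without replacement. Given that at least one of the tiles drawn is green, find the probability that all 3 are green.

P(all 3 green) = C(9,3)/C(15,3) = 12/65; P(at least one green) = 1 − C(6,3)/C(15,3) = 87/91.
Since 'all 3 green' ⊆ 'at least one green', P(all 3 | at least one) = 12/65 / 87/91 = 28/145 ≈ 0.1931.

28/145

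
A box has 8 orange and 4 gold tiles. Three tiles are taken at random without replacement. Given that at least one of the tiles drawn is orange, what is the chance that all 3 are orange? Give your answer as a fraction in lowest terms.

P(all 3 orange) = C(8,3)/C(12,3) = 14/55; P(at least one orange) = 1 − C(4,3)/C(12,3) = 54/55.
Since 'all 3 orange' ⊆ 'at least one orange', P(all 3 | at least one) = 14/55 / 54/55 = 7/27 ≈ 0.2593.

7/27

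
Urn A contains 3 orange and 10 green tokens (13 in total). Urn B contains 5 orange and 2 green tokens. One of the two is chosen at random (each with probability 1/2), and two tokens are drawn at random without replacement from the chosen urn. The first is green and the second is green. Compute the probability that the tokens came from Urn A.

315/341

P(E | Urn A) = 15/26; P(E | Urn B) = 1/21.
P(E) = 1/2·15/26 + 1/2·1/21 = 341/1092.
By Bayes' rule, P(Urn A | E) = 15/52 / 341/1092 = 315/341 ≈ 0.9238.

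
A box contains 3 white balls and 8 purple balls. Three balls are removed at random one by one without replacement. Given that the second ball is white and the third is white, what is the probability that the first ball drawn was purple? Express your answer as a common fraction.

P(first=purple and the second ball is white and the third is white) = (8/11)·(3/10)·(2/9) = 8/165.
P(E) = Σ over first color = 1/165 + 8/165 = 3/55.
By Bayes, P(first=purple | E) = 8/165 / 3/55 = 8/9 ≈ 0.8889.

8/9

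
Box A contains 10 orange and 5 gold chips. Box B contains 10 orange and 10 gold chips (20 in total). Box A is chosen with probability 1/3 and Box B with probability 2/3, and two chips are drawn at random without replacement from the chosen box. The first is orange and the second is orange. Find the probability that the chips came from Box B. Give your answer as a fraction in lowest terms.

21/40

P(E | Box A) = 3/7; P(E | Box B) = 9/38.
P(E) = 1/3·3/7 + 2/3·9/38 = 40/133.
By Bayes' rule, P(Box B | E) = 3/19 / 40/133 = 21/40 ≈ 0.5250.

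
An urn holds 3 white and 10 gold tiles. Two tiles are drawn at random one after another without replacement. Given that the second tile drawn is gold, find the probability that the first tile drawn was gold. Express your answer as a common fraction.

3/4

P(first=gold and the second tile drawn is gold) = (10/13)·(9/12) = 15/26.
P(the second tile drawn is gold) = Σ over first color = 5/26 + 15/26 = 10/13.
By Bayes, P(first=gold | the second tile drawn is gold) = 15/26 / 10/13 = 3/4 ≈ 0.7500.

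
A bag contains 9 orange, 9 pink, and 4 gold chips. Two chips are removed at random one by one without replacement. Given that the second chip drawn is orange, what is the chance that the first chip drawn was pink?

P(first=pink and the second chip drawn is orange) = (9/22)·(9/21) = 27/154.
P(the second chip drawn is orange) = Σ over first color = 12/77 + 27/154 + 6/77 = 9/22.
By Bayes, P(first=pink | the second chip drawn is orange) = 27/154 / 9/22 = 3/7 ≈ 0.4286.

3/7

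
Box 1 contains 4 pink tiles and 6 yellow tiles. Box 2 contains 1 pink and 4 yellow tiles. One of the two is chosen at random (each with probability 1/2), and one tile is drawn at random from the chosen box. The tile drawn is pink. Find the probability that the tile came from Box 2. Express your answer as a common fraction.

P(pink | Box 1) = 2/5; P(pink | Box 2) = 1/5.
P(pink) = 1/2·2/5 + 1/2·1/5 = 3/10.
By Bayes' rule, P(Box 2 | pink) = 1/10 / 3/10 = 1/3 ≈ 0.3333.

1/3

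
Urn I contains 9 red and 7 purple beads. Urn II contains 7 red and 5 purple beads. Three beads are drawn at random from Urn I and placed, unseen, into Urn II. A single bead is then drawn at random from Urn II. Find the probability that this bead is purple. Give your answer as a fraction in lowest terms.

101/240

Condition on how many of the transferred beads are purple (from Urn I: 7 purple of 16; then Urn II has 15 total).
  0 purple: C(7,0)C(9,3)/C(16,3) = 3/20; then P = 5/15
  1 purple: C(7,1)C(9,2)/C(16,3) = 9/20; then P = 6/15
  2 purple: C(7,2)C(9,1)/C(16,3) = 27/80; then P = 7/15
  3 purple: C(7,3)C(9,0)/C(16,3) = 1/16; then P = 8/15
P(purple from Urn II) = 101/240 ≈ 0.4208.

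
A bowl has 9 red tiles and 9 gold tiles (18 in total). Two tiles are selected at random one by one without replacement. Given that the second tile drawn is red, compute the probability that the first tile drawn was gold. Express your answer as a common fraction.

9/17

P(first=gold and the second tile drawn is red) = (9/18)·(9/17) = 9/34.
P(the second tile drawn is red) = Σ over first color = 4/17 + 9/34 = 1/2.
By Bayes, P(first=gold | the second tile drawn is red) = 9/34 / 1/2 = 9/17 ≈ 0.5294.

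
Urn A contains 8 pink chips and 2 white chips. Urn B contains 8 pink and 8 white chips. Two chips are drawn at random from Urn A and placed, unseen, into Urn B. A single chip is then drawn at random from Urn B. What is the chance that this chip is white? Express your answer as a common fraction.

7/15

Condition on how many of the transferred chips are white (from Urn A: 2 white of 10; then Urn B has 18 total).
  0 white: C(2,0)C(8,2)/C(10,2) = 28/45; then P = 8/18
  1 white: C(2,1)C(8,1)/C(10,2) = 16/45; then P = 9/18
  2 white: C(2,2)C(8,0)/C(10,2) = 1/45; then P = 10/18
P(white from Urn B) = 7/15 ≈ 0.4667.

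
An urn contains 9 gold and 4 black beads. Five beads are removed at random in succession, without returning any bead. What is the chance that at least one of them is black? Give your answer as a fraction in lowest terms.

129/143

Use the complement: P(at least one black) = 1 − P(no black).
P(none) = C(9,5)/C(13,5) = 126/1287.
So P = 1 − 126/1287 = 129/143 ≈ 0.9021.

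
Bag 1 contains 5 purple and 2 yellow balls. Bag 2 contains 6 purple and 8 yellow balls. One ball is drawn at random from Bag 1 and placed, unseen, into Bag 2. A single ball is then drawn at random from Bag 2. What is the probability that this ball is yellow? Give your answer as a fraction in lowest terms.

Condition on how many of the transferred balls are yellow (from Bag 1: 2 yellow of 7; then Bag 2 has 15 total).
  0 yellow: C(2,0)C(5,1)/C(7,1) = 5/7; then P = 8/15
  1 yellow: C(2,1)C(5,0)/C(7,1) = 2/7; then P = 9/15
P(yellow from Bag 2) = 58/105 ≈ 0.5524.

58/105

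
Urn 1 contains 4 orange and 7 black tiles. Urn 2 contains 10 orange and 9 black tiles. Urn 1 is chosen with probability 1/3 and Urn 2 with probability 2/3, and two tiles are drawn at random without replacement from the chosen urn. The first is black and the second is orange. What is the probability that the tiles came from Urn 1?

133/408

P(E | Urn 1) = 14/55; P(E | Urn 2) = 5/19.
P(E) = 1/3·14/55 + 2/3·5/19 = 272/1045.
By Bayes' rule, P(Urn 1 | E) = 14/165 / 272/1045 = 133/408 ≈ 0.3260.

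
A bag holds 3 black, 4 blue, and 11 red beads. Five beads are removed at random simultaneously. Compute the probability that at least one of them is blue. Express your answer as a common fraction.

Use the complement: P(at least one blue) = 1 − P(no blue).
P(none) = C(14,5)/C(18,5) = 2002/8568.
So P = 1 − 2002/8568 = 469/612 ≈ 0.7663.

469/612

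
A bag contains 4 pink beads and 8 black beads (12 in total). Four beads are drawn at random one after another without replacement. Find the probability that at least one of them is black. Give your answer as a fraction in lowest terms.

Use the complement: P(at least one black) = 1 − P(no black).
P(none) = C(4,4)/C(12,4) = 1/495.
So P = 1 − 1/495 = 494/495 ≈ 0.9980.

494/495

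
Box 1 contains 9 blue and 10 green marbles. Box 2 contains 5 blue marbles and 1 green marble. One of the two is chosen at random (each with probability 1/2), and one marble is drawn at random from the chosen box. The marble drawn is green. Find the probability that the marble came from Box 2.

P(green | Box 1) = 10/19; P(green | Box 2) = 1/6.
P(green) = 1/2·10/19 + 1/2·1/6 = 79/228.
By Bayes' rule, P(Box 2 | green) = 1/12 / 79/228 = 19/79 ≈ 0.2405.

19/79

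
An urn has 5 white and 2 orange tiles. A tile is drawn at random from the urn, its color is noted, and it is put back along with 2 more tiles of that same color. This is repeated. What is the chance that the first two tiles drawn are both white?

5/9

After a white draw the urn holds 7 white out of 9.
P = (5/7)·(7/9) = 5/9 ≈ 0.5556.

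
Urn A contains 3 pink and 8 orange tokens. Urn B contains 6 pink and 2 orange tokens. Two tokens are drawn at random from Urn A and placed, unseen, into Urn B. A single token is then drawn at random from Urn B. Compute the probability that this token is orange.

19/55

Condition on how many of the transferred tokens are orange (from Urn A: 8 orange of 11; then Urn B has 10 total).
  0 orange: C(8,0)C(3,2)/C(11,2) = 3/55; then P = 2/10
  1 orange: C(8,1)C(3,1)/C(11,2) = 24/55; then P = 3/10
  2 orange: C(8,2)C(3,0)/C(11,2) = 28/55; then P = 4/10
P(orange from Urn B) = 19/55 ≈ 0.3455.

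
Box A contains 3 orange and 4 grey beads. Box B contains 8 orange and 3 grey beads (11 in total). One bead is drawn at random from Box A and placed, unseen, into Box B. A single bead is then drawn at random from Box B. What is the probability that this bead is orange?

Condition on how many of the transferred beads are orange (from Box A: 3 orange of 7; then Box B has 12 total).
  0 orange: C(3,0)C(4,1)/C(7,1) = 4/7; then P = 8/12
  1 orange: C(3,1)C(4,0)/C(7,1) = 3/7; then P = 9/12
P(orange from Box B) = 59/84 ≈ 0.7024.

59/84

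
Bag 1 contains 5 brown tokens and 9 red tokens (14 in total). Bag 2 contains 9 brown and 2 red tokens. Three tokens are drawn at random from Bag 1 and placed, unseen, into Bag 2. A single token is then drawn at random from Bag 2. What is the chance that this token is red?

55/196

Condition on how many of the transferred tokens are red (from Bag 1: 9 red of 14; then Bag 2 has 14 total).
  0 red: C(9,0)C(5,3)/C(14,3) = 5/182; then P = 2/14
  1 red: C(9,1)C(5,2)/C(14,3) = 45/182; then P = 3/14
  2 red: C(9,2)C(5,1)/C(14,3) = 45/91; then P = 4/14
  3 red: C(9,3)C(5,0)/C(14,3) = 3/13; then P = 5/14
P(red from Bag 2) = 55/196 ≈ 0.2806.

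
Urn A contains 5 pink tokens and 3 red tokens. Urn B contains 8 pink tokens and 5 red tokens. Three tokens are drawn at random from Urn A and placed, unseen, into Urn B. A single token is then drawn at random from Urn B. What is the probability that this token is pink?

Condition on how many of the transferred tokens are pink (from Urn A: 5 pink of 8; then Urn B has 16 total).
  0 pink: C(5,0)C(3,3)/C(8,3) = 1/56; then P = 8/16
  1 pink: C(5,1)C(3,2)/C(8,3) = 15/56; then P = 9/16
  2 pink: C(5,2)C(3,1)/C(8,3) = 15/28; then P = 10/16
  3 pink: C(5,3)C(3,0)/C(8,3) = 5/28; then P = 11/16
P(pink from Urn B) = 79/128 ≈ 0.6172.

79/128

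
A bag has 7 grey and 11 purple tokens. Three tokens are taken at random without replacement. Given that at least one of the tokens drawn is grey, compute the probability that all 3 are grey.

P(all 3 grey) = C(7,3)/C(18,3) = 35/816; P(at least one grey) = 1 − C(11,3)/C(18,3) = 217/272.
Since 'all 3 grey' ⊆ 'at least one grey', P(all 3 | at least one) = 35/816 / 217/272 = 5/93 ≈ 0.0538.

5/93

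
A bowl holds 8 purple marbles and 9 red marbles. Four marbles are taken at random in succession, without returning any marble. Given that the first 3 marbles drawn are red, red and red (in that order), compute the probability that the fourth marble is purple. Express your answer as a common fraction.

After removing 3 red, the bowl has 8 purple out of 14 remaining.
P(fourth is purple | given) = 8/14 = 4/7 ≈ 0.5714.

4/7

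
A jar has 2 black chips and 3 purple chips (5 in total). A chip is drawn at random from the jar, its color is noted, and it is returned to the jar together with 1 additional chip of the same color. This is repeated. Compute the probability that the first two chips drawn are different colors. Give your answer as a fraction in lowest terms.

2/5

Either black then purple, or purple then black; after the first draw the total is 6.
P = (2/5)·(3/6) + (3/5)·(2/6) = 2/5 ≈ 0.4000.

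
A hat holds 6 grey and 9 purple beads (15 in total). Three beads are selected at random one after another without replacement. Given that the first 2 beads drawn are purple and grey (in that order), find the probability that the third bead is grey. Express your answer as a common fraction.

5/13

After removing 1 grey, 1 purple, the hat has 5 grey out of 13 remaining.
P(third is grey | given) = 5/13 ≈ 0.3846.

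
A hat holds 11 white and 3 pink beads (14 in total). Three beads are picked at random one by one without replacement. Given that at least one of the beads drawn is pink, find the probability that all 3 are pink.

P(all 3 pink) = C(3,3)/C(14,3) = 1/364; P(at least one pink) = 1 − C(11,3)/C(14,3) = 199/364.
Since 'all 3 pink' ⊆ 'at least one pink', P(all 3 | at least one) = 1/364 / 199/364 = 1/199 ≈ 0.0050.

1/199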